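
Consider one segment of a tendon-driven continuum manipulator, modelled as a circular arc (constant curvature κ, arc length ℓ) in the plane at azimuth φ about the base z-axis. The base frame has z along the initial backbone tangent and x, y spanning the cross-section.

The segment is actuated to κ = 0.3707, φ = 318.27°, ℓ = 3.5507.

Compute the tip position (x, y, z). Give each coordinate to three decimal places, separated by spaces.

1.506 -1.343 2.611

θ = κ·ℓ = 0.3707 × 3.5507 = 1.31624 rad
ρ = (1 − cos θ)/κ = (1 − 0.25181)/0.3707 = 2.01831
z = sin θ / κ = 0.96778/0.3707 = 2.61067
x = ρ cos φ = 2.01831 × cos(318.27°) = 1.50625
y = ρ sin φ = 2.01831 × sin(318.27°) = -1.34343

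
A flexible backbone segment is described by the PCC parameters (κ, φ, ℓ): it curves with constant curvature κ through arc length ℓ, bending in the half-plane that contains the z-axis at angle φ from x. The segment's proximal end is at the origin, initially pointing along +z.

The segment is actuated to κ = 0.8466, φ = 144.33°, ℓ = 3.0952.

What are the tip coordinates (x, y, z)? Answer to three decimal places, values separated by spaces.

θ = κ·ℓ = 0.8466 × 3.0952 = 2.62040 rad
ρ = (1 − cos θ)/κ = (1 − -0.86722)/0.8466 = 2.20556
z = sin θ / κ = 0.49792/0.8466 = 0.58814
x = ρ cos φ = 2.20556 × cos(144.33°) = -1.79177
y = ρ sin φ = 2.20556 × sin(144.33°) = 1.28610

-1.792 1.286 0.588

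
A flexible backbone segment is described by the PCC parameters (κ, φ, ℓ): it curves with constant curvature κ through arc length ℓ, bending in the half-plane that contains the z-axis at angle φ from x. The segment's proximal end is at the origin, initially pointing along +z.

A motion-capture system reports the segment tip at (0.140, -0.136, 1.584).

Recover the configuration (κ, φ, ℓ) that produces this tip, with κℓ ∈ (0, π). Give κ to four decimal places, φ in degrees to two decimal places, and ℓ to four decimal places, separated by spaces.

0.1533 315.83 1.6000

ρ = √(x²+y²) = √(0.140² + -0.136²) = 0.19518
φ = atan2(y, x) mod 360° = atan2(-0.136, 0.140) = 315.8303°
|p|² = ρ² + z² = 0.19518² + 1.584² = 2.54715
κ = 2ρ / |p|² = 2×0.19518 / 2.54715 = 0.15326
θ = 2·atan2(ρ, z) = 2·atan2(0.19518, 1.584) = 0.24521 rad
ℓ = θ/κ = 0.24521/0.15326 = 1.59999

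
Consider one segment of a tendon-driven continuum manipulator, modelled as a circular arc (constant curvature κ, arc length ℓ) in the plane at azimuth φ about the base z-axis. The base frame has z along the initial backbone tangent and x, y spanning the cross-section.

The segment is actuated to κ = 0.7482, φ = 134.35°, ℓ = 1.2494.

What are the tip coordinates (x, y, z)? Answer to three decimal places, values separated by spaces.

-0.379 0.388 1.075

θ = κ·ℓ = 0.7482 × 1.2494 = 0.93480 rad
ρ = (1 − cos θ)/κ = (1 − 0.59398)/0.7482 = 0.54266
z = sin θ / κ = 0.80448/0.7482 = 1.07522
x = ρ cos φ = 0.54266 × cos(134.35°) = -0.37934
y = ρ sin φ = 0.54266 × sin(134.35°) = 0.38805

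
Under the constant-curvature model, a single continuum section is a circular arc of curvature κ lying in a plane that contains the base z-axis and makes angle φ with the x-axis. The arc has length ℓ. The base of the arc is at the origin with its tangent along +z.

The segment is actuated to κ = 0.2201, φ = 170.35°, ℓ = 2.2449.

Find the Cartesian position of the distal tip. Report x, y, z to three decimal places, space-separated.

θ = κ·ℓ = 0.2201 × 2.2449 = 0.49410 rad
ρ = (1 − cos θ)/κ = (1 − 0.88039)/0.2201 = 0.54341
z = sin θ / κ = 0.47424/0.2201 = 2.15466
x = ρ cos φ = 0.54341 × cos(170.35°) = -0.53572
y = ρ sin φ = 0.54341 × sin(170.35°) = 0.09109

-0.536 0.091 2.155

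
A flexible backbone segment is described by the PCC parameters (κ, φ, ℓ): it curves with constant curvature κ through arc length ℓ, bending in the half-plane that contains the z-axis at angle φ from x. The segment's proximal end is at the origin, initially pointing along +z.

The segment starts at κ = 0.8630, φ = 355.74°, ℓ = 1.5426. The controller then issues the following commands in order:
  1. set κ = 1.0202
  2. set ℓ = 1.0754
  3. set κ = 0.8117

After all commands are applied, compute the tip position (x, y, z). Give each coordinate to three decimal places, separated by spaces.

initial: κ=0.8630, φ=355.74°, ℓ=1.5426
cmd 1: set κ=1.0202 → (κ,φ,ℓ)=(1.0202,355.74°,1.5426) → tip=(0.9804,-0.0730,0.9802)
cmd 2: set ℓ=1.0754 → (κ,φ,ℓ)=(1.0202,355.74°,1.0754) → tip=(0.5316,-0.0396,0.8723)
cmd 3: set κ=0.8117 → (κ,φ,ℓ)=(0.8117,355.74°,1.0754) → tip=(0.4391,-0.0327,0.9439)

0.439 -0.033 0.944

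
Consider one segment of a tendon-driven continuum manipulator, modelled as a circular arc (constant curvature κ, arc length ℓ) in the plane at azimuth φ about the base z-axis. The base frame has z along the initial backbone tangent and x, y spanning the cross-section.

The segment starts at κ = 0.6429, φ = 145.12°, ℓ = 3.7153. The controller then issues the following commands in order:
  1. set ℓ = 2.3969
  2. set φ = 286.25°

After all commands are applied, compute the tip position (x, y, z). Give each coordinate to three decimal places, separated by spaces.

0.422 -1.449 1.555

initial: κ=0.6429, φ=145.12°, ℓ=3.7153
cmd 1: set ℓ=2.3969 → (κ,φ,ℓ)=(0.6429,145.12°,2.3969) → tip=(-1.2380,0.8630,1.5548)
cmd 2: set φ=286.25° → (κ,φ,ℓ)=(0.6429,286.25°,2.3969) → tip=(0.4223,-1.4488,1.5548)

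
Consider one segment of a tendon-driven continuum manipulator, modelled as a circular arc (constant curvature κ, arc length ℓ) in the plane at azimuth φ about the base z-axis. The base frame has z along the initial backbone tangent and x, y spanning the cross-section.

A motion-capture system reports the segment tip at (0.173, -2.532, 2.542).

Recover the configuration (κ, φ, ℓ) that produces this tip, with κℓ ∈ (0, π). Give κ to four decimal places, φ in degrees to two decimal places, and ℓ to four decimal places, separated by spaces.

0.3934 273.91 3.9889

ρ = √(x²+y²) = √(0.173² + -2.532²) = 2.53790
φ = atan2(y, x) mod 360° = atan2(-2.532, 0.173) = 273.9087°
|p|² = ρ² + z² = 2.53790² + 2.542² = 12.90272
κ = 2ρ / |p|² = 2×2.53790 / 12.90272 = 0.39339
θ = 2·atan2(ρ, z) = 2·atan2(2.53790, 2.542) = 1.56918 rad
ℓ = θ/κ = 1.56918/0.39339 = 3.98887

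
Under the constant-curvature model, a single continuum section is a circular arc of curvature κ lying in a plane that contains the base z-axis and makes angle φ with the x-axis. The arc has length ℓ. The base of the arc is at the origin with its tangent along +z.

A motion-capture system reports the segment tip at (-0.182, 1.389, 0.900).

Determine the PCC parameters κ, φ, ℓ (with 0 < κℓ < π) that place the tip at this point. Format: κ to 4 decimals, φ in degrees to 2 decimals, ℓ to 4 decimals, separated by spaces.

1.0106 97.46 1.9786

ρ = √(x²+y²) = √(-0.182² + 1.389²) = 1.40087
φ = atan2(y, x) mod 360° = atan2(1.389, -0.182) = 97.4649°
|p|² = ρ² + z² = 1.40087² + 0.900² = 2.77244
κ = 2ρ / |p|² = 2×1.40087 / 2.77244 = 1.01057
θ = 2·atan2(ρ, z) = 2·atan2(1.40087, 0.900) = 1.99948 rad
ℓ = θ/κ = 1.99948/1.01057 = 1.97857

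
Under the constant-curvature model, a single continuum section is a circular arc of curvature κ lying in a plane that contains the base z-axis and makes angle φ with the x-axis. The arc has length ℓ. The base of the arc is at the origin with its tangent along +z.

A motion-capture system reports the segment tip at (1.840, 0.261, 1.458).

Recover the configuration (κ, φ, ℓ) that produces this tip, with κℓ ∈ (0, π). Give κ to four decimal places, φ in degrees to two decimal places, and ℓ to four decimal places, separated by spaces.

0.6662 8.07 2.7187

ρ = √(x²+y²) = √(1.840² + 0.261²) = 1.85842
φ = atan2(y, x) mod 360° = atan2(0.261, 1.840) = 8.0734°
|p|² = ρ² + z² = 1.85842² + 1.458² = 5.57949
κ = 2ρ / |p|² = 2×1.85842 / 5.57949 = 0.66616
θ = 2·atan2(ρ, z) = 2·atan2(1.85842, 1.458) = 1.81111 rad
ℓ = θ/κ = 1.81111/0.66616 = 2.71872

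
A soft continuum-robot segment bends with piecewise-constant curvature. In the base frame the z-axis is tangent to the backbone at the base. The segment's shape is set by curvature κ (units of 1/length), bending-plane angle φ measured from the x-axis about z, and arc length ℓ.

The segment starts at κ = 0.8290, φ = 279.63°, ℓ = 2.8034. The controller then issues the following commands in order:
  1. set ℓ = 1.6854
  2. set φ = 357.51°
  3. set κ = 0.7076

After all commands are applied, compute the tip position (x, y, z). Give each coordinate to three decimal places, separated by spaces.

0.891 -0.039 1.313

initial: κ=0.8290, φ=279.63°, ℓ=2.8034
cmd 1: set ℓ=1.6854 → (κ,φ,ℓ)=(0.8290,279.63°,1.6854) → tip=(0.1669,-0.9839,1.1881)
cmd 2: set φ=357.51° → (κ,φ,ℓ)=(0.8290,357.51°,1.6854) → tip=(0.9970,-0.0434,1.1881)
cmd 3: set κ=0.7076 → (κ,φ,ℓ)=(0.7076,357.51°,1.6854) → tip=(0.8905,-0.0387,1.3134)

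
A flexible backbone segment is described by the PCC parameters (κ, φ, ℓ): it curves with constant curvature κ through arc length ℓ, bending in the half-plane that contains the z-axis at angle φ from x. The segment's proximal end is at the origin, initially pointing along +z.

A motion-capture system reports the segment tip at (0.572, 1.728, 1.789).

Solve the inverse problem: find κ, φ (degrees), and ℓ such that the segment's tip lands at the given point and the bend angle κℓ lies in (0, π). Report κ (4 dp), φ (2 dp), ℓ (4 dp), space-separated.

ρ = √(x²+y²) = √(0.572² + 1.728²) = 1.82021
φ = atan2(y, x) mod 360° = atan2(1.728, 0.572) = 71.6845°
|p|² = ρ² + z² = 1.82021² + 1.789² = 6.51369
κ = 2ρ / |p|² = 2×1.82021 / 6.51369 = 0.55889
θ = 2·atan2(ρ, z) = 2·atan2(1.82021, 1.789) = 1.58809 rad
ℓ = θ/κ = 1.58809/0.55889 = 2.84152

0.5589 71.68 2.8415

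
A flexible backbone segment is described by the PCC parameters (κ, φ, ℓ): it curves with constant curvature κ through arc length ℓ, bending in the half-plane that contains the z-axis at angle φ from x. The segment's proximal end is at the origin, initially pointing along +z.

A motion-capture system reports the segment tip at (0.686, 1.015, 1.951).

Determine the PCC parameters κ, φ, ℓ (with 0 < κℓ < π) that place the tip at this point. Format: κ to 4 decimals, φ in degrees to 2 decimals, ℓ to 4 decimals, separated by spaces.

0.4617 55.95 2.4290

ρ = √(x²+y²) = √(0.686² + 1.015²) = 1.22508
φ = atan2(y, x) mod 360° = atan2(1.015, 0.686) = 55.9467°
|p|² = ρ² + z² = 1.22508² + 1.951² = 5.30722
κ = 2ρ / |p|² = 2×1.22508 / 5.30722 = 0.46167
θ = 2·atan2(ρ, z) = 2·atan2(1.22508, 1.951) = 1.12140 rad
ℓ = θ/κ = 1.12140/0.46167 = 2.42903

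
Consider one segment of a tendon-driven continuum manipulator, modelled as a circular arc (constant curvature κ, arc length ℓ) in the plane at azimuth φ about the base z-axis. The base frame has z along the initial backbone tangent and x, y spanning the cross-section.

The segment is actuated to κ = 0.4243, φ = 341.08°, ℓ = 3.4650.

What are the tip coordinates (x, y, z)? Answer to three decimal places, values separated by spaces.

2.006 -0.687 2.345

θ = κ·ℓ = 0.4243 × 3.4650 = 1.47020 rad
ρ = (1 − cos θ)/κ = (1 − 0.10043)/0.4243 = 2.12013
z = sin θ / κ = 0.99494/0.4243 = 2.34491
x = ρ cos φ = 2.12013 × cos(341.08°) = 2.00559
y = ρ sin φ = 2.12013 × sin(341.08°) = -0.68745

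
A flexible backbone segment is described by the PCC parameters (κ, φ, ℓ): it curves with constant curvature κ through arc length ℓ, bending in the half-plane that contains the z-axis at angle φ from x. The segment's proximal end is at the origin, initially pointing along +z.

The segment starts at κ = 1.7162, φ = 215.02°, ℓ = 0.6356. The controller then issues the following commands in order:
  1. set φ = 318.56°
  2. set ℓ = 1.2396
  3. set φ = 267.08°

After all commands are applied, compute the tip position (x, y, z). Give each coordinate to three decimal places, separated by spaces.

-0.045 -0.889 0.495

initial: κ=1.7162, φ=215.02°, ℓ=0.6356
cmd 1: set φ=318.56° → (κ,φ,ℓ)=(1.7162,318.56°,0.6356) → tip=(0.2351,-0.2076,0.5168)
cmd 2: set ℓ=1.2396 → (κ,φ,ℓ)=(1.7162,318.56°,1.2396) → tip=(0.6676,-0.5894,0.4947)
cmd 3: set φ=267.08° → (κ,φ,ℓ)=(1.7162,267.08°,1.2396) → tip=(-0.0454,-0.8894,0.4947)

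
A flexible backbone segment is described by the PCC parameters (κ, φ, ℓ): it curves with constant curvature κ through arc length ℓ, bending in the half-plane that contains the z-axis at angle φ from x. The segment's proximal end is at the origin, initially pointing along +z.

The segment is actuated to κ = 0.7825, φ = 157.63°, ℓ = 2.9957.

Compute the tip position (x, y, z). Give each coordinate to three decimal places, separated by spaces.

θ = κ·ℓ = 0.7825 × 2.9957 = 2.34414 rad
ρ = (1 − cos θ)/κ = (1 − -0.69853)/0.7825 = 2.17064
z = sin θ / κ = 0.71558/0.7825 = 0.91448
x = ρ cos φ = 2.17064 × cos(157.63°) = -2.00729
y = ρ sin φ = 2.17064 × sin(157.63°) = 0.82612

-2.007 0.826 0.914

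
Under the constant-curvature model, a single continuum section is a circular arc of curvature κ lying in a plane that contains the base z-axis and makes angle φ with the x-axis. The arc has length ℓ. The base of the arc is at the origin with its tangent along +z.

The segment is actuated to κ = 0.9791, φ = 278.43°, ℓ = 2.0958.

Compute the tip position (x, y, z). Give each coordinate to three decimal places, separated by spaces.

0.219 -1.478 0.905

θ = κ·ℓ = 0.9791 × 2.0958 = 2.05200 rad
ρ = (1 − cos θ)/κ = (1 − -0.46284)/0.9791 = 1.49407
z = sin θ / κ = 0.88644/0.9791 = 0.90536
x = ρ cos φ = 1.49407 × cos(278.43°) = 0.21903
y = ρ sin φ = 1.49407 × sin(278.43°) = -1.47793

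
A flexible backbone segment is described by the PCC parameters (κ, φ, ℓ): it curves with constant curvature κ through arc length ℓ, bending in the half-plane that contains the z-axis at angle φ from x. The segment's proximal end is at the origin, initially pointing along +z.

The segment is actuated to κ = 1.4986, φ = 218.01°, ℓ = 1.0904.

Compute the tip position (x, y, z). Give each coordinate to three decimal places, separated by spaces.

θ = κ·ℓ = 1.4986 × 1.0904 = 1.63407 rad
ρ = (1 − cos θ)/κ = (1 − -0.06323)/1.4986 = 0.70949
z = sin θ / κ = 0.99800/1.4986 = 0.66595
x = ρ cos φ = 0.70949 × cos(218.01°) = -0.55901
y = ρ sin φ = 0.70949 × sin(218.01°) = -0.43690

-0.559 -0.437 0.666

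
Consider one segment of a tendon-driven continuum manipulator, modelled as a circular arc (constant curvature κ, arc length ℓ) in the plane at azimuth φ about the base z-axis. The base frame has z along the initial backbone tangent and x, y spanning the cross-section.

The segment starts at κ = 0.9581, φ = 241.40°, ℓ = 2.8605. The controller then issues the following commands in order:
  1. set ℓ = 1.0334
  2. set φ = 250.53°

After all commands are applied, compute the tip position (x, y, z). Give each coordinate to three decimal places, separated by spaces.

initial: κ=0.9581, φ=241.40°, ℓ=2.8605
cmd 1: set ℓ=1.0334 → (κ,φ,ℓ)=(0.9581,241.40°,1.0334) → tip=(-0.2255,-0.4136,0.8726)
cmd 2: set φ=250.53° → (κ,φ,ℓ)=(0.9581,250.53°,1.0334) → tip=(-0.1570,-0.4442,0.8726)

-0.157 -0.444 0.873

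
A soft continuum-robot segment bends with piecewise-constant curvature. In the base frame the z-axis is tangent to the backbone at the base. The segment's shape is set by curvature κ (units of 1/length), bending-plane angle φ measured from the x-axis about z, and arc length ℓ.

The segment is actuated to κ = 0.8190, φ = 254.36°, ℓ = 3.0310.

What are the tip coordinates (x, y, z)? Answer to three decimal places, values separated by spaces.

-0.589 -2.105 0.748

θ = κ·ℓ = 0.8190 × 3.0310 = 2.48239 rad
ρ = (1 − cos θ)/κ = (1 − -0.79048)/0.8190 = 2.18618
z = sin θ / κ = 0.61249/0.8190 = 0.74785
x = ρ cos φ = 2.18618 × cos(254.36°) = -0.58938
y = ρ sin φ = 2.18618 × sin(254.36°) = -2.10523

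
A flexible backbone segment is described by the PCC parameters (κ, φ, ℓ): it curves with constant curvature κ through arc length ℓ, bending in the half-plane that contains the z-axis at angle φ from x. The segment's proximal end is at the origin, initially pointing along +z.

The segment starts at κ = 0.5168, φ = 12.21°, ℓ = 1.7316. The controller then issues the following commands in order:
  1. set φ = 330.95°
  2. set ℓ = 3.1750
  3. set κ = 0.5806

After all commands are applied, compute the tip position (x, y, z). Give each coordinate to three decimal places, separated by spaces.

1.911 -1.062 1.659

initial: κ=0.5168, φ=12.21°, ℓ=1.7316
cmd 1: set φ=330.95° → (κ,φ,ℓ)=(0.5168,330.95°,1.7316) → tip=(0.6333,-0.3518,1.5096)
cmd 2: set ℓ=3.1750 → (κ,φ,ℓ)=(0.5168,330.95°,3.1750) → tip=(1.8099,-1.0053,1.9302)
cmd 3: set κ=0.5806 → (κ,φ,ℓ)=(0.5806,330.95°,3.1750) → tip=(1.9111,-1.0615,1.6588)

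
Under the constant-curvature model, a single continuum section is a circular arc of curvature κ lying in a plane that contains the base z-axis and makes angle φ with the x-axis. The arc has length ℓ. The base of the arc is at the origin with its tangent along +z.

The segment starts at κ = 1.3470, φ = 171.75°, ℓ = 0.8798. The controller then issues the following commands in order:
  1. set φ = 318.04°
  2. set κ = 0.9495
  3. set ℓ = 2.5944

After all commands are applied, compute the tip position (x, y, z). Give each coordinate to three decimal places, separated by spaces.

1.393 -1.253 0.661

initial: κ=1.3470, φ=171.75°, ℓ=0.8798
cmd 1: set φ=318.04° → (κ,φ,ℓ)=(1.3470,318.04°,0.8798) → tip=(0.3444,-0.3096,0.6878)
cmd 2: set κ=0.9495 → (κ,φ,ℓ)=(0.9495,318.04°,0.8798) → tip=(0.2577,-0.2317,0.7810)
cmd 3: set ℓ=2.5944 → (κ,φ,ℓ)=(0.9495,318.04°,2.5944) → tip=(1.3930,-1.2525,0.6608)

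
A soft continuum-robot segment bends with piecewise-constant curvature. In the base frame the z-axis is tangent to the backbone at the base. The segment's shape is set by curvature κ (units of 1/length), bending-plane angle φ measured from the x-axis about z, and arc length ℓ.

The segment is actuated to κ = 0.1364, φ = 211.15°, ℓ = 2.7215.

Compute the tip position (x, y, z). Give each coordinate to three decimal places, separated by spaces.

-0.427 -0.258 2.659

θ = κ·ℓ = 0.1364 × 2.7215 = 0.37121 rad
ρ = (1 − cos θ)/κ = (1 − 0.93189)/0.1364 = 0.49935
z = sin θ / κ = 0.36275/0.1364 = 2.65943
x = ρ cos φ = 0.49935 × cos(211.15°) = -0.42735
y = ρ sin φ = 0.49935 × sin(211.15°) = -0.25831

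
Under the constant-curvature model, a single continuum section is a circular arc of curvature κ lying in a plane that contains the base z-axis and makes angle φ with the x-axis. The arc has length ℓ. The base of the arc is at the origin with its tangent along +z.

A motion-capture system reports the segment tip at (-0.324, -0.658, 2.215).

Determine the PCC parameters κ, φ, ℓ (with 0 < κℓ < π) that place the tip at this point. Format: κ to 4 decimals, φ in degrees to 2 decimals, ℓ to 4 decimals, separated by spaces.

0.2694 243.78 2.3735

ρ = √(x²+y²) = √(-0.324² + -0.658²) = 0.73344
φ = atan2(y, x) mod 360° = atan2(-0.658, -0.324) = 243.7843°
|p|² = ρ² + z² = 0.73344² + 2.215² = 5.44416
κ = 2ρ / |p|² = 2×0.73344 / 5.44416 = 0.26944
θ = 2·atan2(ρ, z) = 2·atan2(0.73344, 2.215) = 0.63953 rad
ℓ = θ/κ = 0.63953/0.26944 = 2.37352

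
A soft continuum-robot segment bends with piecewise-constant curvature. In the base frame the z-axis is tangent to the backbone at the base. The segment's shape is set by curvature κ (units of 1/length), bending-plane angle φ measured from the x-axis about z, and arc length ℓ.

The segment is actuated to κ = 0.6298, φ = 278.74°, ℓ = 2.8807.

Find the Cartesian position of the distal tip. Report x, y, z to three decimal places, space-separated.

0.299 -1.948 1.541

θ = κ·ℓ = 0.6298 × 2.8807 = 1.81426 rad
ρ = (1 − cos θ)/κ = (1 − -0.24107)/0.6298 = 1.97058
z = sin θ / κ = 0.97051/0.6298 = 1.54098
x = ρ cos φ = 1.97058 × cos(278.74°) = 0.29943
y = ρ sin φ = 1.97058 × sin(278.74°) = -1.94770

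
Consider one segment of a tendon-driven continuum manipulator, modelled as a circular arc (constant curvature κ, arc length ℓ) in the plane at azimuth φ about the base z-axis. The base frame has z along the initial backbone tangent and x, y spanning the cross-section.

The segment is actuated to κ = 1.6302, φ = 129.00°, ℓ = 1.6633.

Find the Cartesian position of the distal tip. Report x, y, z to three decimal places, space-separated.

-0.737 0.910 0.256

θ = κ·ℓ = 1.6302 × 1.6633 = 2.71151 rad
ρ = (1 − cos θ)/κ = (1 − -0.90893)/1.6302 = 1.17098
z = sin θ / κ = 0.41694/1.6302 = 0.25576
x = ρ cos φ = 1.17098 × cos(129.00°) = -0.73692
y = ρ sin φ = 1.17098 × sin(129.00°) = 0.91002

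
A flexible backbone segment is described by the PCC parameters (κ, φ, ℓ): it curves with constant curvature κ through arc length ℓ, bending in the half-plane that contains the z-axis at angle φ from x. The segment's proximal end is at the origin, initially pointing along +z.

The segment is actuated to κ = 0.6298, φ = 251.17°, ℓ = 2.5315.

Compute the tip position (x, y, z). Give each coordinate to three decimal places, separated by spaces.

θ = κ·ℓ = 0.6298 × 2.5315 = 1.59434 rad
ρ = (1 − cos θ)/κ = (1 − -0.02354)/0.6298 = 1.62518
z = sin θ / κ = 0.99972/0.6298 = 1.58737
x = ρ cos φ = 1.62518 × cos(251.17°) = -0.52455
y = ρ sin φ = 1.62518 × sin(251.17°) = -1.53820

-0.525 -1.538 1.587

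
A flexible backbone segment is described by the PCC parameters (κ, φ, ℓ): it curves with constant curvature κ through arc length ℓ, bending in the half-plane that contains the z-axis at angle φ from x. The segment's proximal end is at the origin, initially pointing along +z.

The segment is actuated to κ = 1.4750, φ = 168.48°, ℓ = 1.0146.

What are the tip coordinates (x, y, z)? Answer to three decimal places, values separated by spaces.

θ = κ·ℓ = 1.4750 × 1.0146 = 1.49653 rad
ρ = (1 − cos θ)/κ = (1 − 0.07419)/1.4750 = 0.62767
z = sin θ / κ = 0.99724/1.4750 = 0.67610
x = ρ cos φ = 0.62767 × cos(168.48°) = -0.61502
y = ρ sin φ = 0.62767 × sin(168.48°) = 0.12535

-0.615 0.125 0.676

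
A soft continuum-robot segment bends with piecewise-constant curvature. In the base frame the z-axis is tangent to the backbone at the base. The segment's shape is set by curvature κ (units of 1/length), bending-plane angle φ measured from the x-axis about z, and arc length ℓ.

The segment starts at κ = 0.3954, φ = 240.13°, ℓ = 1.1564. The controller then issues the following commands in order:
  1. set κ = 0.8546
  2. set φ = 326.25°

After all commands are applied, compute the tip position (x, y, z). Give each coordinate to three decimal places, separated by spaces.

0.438 -0.292 0.977

initial: κ=0.3954, φ=240.13°, ℓ=1.1564
cmd 1: set κ=0.8546 → (κ,φ,ℓ)=(0.8546,240.13°,1.1564) → tip=(-0.2622,-0.4565,0.9771)
cmd 2: set φ=326.25° → (κ,φ,ℓ)=(0.8546,326.25°,1.1564) → tip=(0.4377,-0.2924,0.9771)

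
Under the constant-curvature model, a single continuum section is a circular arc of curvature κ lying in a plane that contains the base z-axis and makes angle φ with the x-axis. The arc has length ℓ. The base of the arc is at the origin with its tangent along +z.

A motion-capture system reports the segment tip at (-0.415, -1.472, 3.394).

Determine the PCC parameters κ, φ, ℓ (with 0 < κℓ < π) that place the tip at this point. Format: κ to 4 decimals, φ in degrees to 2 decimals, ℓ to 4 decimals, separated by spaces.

ρ = √(x²+y²) = √(-0.415² + -1.472²) = 1.52938
φ = atan2(y, x) mod 360° = atan2(-1.472, -0.415) = 254.2553°
|p|² = ρ² + z² = 1.52938² + 3.394² = 13.85825
κ = 2ρ / |p|² = 2×1.52938 / 13.85825 = 0.22072
θ = 2·atan2(ρ, z) = 2·atan2(1.52938, 3.394) = 0.84673 rad
ℓ = θ/κ = 0.84673/0.22072 = 3.83624

0.2207 254.26 3.8362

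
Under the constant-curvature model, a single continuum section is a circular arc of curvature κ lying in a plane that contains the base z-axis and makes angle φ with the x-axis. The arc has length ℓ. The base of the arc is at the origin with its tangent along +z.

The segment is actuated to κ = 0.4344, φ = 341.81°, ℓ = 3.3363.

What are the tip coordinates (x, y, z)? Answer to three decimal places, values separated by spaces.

1.922 -0.632 2.285

θ = κ·ℓ = 0.4344 × 3.3363 = 1.44929 rad
ρ = (1 − cos θ)/κ = (1 − 0.12121)/0.4344 = 2.02300
z = sin θ / κ = 0.99263/0.4344 = 2.28505
x = ρ cos φ = 2.02300 × cos(341.81°) = 1.92190
y = ρ sin φ = 2.02300 × sin(341.81°) = -0.63152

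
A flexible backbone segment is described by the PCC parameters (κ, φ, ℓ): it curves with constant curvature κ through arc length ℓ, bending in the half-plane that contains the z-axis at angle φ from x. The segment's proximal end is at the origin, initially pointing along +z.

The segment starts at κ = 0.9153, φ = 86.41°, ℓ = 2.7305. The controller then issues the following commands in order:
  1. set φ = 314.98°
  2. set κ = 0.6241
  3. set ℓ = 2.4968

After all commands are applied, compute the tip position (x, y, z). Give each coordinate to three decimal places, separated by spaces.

1.118 -1.119 1.602

initial: κ=0.9153, φ=86.41°, ℓ=2.7305
cmd 1: set φ=314.98° → (κ,φ,ℓ)=(0.9153,314.98°,2.7305) → tip=(1.3906,-1.3916,0.6545)
cmd 2: set κ=0.6241 → (κ,φ,ℓ)=(0.6241,314.98°,2.7305) → tip=(1.2831,-1.2840,1.5881)
cmd 3: set ℓ=2.4968 → (κ,φ,ℓ)=(0.6241,314.98°,2.4968) → tip=(1.1184,-1.1192,1.6022)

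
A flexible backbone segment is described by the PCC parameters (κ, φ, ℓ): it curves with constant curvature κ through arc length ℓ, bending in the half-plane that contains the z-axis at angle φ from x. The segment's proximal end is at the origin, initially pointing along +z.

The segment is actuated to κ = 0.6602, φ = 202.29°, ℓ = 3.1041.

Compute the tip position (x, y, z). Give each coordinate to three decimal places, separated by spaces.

θ = κ·ℓ = 0.6602 × 3.1041 = 2.04933 rad
ρ = (1 − cos θ)/κ = (1 − -0.46048)/0.6602 = 2.21217
z = sin θ / κ = 0.88767/0.6602 = 1.34455
x = ρ cos φ = 2.21217 × cos(202.29°) = -2.04687
y = ρ sin φ = 2.21217 × sin(202.29°) = -0.83906

-2.047 -0.839 1.345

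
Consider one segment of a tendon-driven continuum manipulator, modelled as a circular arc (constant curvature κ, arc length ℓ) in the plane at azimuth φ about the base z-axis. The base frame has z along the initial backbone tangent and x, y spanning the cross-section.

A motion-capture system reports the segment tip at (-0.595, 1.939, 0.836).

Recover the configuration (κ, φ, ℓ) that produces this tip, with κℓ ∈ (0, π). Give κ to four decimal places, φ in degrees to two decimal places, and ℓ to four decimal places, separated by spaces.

0.8429 107.06 2.7995

ρ = √(x²+y²) = √(-0.595² + 1.939²) = 2.02824
φ = atan2(y, x) mod 360° = atan2(1.939, -0.595) = 107.0591°
|p|² = ρ² + z² = 2.02824² + 0.836² = 4.81264
κ = 2ρ / |p|² = 2×2.02824 / 4.81264 = 0.84288
θ = 2·atan2(ρ, z) = 2·atan2(2.02824, 0.836) = 2.35967 rad
ℓ = θ/κ = 2.35967/0.84288 = 2.79953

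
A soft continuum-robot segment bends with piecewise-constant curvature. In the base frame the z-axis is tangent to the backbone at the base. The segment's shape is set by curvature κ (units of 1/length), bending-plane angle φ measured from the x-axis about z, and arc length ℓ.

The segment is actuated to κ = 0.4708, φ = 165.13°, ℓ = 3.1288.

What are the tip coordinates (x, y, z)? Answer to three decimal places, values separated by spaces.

θ = κ·ℓ = 0.4708 × 3.1288 = 1.47304 rad
ρ = (1 − cos θ)/κ = (1 − 0.09760)/0.4708 = 1.91673
z = sin θ / κ = 0.99523/0.4708 = 2.11390
x = ρ cos φ = 1.91673 × cos(165.13°) = -1.85254
y = ρ sin φ = 1.91673 × sin(165.13°) = 0.49189

-1.853 0.492 2.114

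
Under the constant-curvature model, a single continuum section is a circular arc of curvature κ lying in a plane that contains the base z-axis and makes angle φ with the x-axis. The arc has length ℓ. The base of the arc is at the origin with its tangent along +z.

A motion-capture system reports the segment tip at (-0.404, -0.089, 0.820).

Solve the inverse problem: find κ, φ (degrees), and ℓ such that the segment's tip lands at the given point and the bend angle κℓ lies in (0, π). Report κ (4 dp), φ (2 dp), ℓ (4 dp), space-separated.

0.9808 192.42 0.9527

ρ = √(x²+y²) = √(-0.404² + -0.089²) = 0.41369
φ = atan2(y, x) mod 360° = atan2(-0.089, -0.404) = 192.4237°
|p|² = ρ² + z² = 0.41369² + 0.820² = 0.84354
κ = 2ρ / |p|² = 2×0.41369 / 0.84354 = 0.98084
θ = 2·atan2(ρ, z) = 2·atan2(0.41369, 0.820) = 0.93448 rad
ℓ = θ/κ = 0.93448/0.98084 = 0.95273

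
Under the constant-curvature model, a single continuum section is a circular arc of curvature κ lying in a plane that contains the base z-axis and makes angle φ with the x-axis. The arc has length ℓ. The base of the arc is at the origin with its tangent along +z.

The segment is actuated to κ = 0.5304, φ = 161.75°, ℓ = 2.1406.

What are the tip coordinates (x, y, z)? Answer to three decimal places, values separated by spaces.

θ = κ·ℓ = 0.5304 × 2.1406 = 1.13537 rad
ρ = (1 − cos θ)/κ = (1 − 0.42179)/0.5304 = 1.09013
z = sin θ / κ = 0.90669/0.5304 = 1.70945
x = ρ cos φ = 1.09013 × cos(161.75°) = -1.03530
y = ρ sin φ = 1.09013 × sin(161.75°) = 0.34139

-1.035 0.341 1.709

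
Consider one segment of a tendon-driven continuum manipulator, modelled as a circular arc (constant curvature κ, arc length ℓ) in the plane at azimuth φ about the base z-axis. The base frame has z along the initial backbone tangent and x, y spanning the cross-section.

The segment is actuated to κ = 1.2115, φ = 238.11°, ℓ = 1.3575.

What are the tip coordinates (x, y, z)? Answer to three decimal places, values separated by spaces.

θ = κ·ℓ = 1.2115 × 1.3575 = 1.64461 rad
ρ = (1 − cos θ)/κ = (1 − -0.07375)/1.2115 = 0.88630
z = sin θ / κ = 0.99728/1.2115 = 0.82318
x = ρ cos φ = 0.88630 × cos(238.11°) = -0.46822
y = ρ sin φ = 0.88630 × sin(238.11°) = -0.75252

-0.468 -0.753 0.823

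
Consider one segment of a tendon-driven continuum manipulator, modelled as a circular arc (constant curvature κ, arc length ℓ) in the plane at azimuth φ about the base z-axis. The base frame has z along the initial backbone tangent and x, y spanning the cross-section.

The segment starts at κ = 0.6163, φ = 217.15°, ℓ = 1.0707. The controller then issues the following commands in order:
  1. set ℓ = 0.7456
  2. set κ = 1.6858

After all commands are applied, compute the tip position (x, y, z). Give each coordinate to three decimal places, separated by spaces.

-0.327 -0.248 0.564

initial: κ=0.6163, φ=217.15°, ℓ=1.0707
cmd 1: set ℓ=0.7456 → (κ,φ,ℓ)=(0.6163,217.15°,0.7456) → tip=(-0.1342,-0.1016,0.7196)
cmd 2: set κ=1.6858 → (κ,φ,ℓ)=(1.6858,217.15°,0.7456) → tip=(-0.3268,-0.2476,0.5642)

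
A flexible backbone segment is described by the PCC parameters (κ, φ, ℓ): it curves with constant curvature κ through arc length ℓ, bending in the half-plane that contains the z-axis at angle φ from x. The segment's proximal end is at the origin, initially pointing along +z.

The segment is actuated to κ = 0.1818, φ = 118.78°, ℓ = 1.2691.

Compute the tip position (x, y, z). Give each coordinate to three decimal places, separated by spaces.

-0.070 0.128 1.258

θ = κ·ℓ = 0.1818 × 1.2691 = 0.23072 rad
ρ = (1 − cos θ)/κ = (1 − 0.97350)/0.1818 = 0.14576
z = sin θ / κ = 0.22868/0.1818 = 1.25787
x = ρ cos φ = 0.14576 × cos(118.78°) = -0.07017
y = ρ sin φ = 0.14576 × sin(118.78°) = 0.12775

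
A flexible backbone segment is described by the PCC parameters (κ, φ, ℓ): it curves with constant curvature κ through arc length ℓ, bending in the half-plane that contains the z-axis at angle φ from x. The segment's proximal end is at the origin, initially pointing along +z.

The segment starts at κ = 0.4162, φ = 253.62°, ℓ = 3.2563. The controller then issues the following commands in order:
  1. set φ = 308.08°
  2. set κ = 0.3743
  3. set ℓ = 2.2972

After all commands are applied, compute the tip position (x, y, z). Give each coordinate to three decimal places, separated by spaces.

initial: κ=0.4162, φ=253.62°, ℓ=3.2563
cmd 1: set φ=308.08° → (κ,φ,ℓ)=(0.4162,308.08°,3.2563) → tip=(1.1650,-1.4868,2.3471)
cmd 2: set κ=0.3743 → (κ,φ,ℓ)=(0.3743,308.08°,3.2563) → tip=(1.0797,-1.3780,2.5079)
cmd 3: set ℓ=2.2972 → (κ,φ,ℓ)=(0.3743,308.08°,2.2972) → tip=(0.5725,-0.7307,2.0244)

0.573 -0.731 2.024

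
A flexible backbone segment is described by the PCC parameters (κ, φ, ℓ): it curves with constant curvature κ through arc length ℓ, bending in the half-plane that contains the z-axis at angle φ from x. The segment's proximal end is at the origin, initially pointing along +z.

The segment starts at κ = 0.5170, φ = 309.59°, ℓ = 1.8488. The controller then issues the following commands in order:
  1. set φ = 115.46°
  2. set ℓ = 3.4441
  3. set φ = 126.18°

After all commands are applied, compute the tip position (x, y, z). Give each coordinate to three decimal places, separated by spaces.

initial: κ=0.5170, φ=309.59°, ℓ=1.8488
cmd 1: set φ=115.46° → (κ,φ,ℓ)=(0.5170,115.46°,1.8488) → tip=(-0.3518,0.7388,1.5799)
cmd 2: set ℓ=3.4441 → (κ,φ,ℓ)=(0.5170,115.46°,3.4441) → tip=(-1.0047,2.1101,1.8918)
cmd 3: set φ=126.18° → (κ,φ,ℓ)=(0.5170,126.18°,3.4441) → tip=(-1.3796,1.8864,1.8918)

-1.380 1.886 1.892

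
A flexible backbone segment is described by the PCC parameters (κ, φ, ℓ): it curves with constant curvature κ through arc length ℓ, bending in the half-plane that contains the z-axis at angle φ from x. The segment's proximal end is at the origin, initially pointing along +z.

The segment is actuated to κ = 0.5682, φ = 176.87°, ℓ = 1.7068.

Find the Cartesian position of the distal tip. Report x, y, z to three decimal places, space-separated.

-0.764 0.042 1.452

θ = κ·ℓ = 0.5682 × 1.7068 = 0.96980 rad
ρ = (1 − cos θ)/κ = (1 − 0.56546)/0.5682 = 0.76476
z = sin θ / κ = 0.82477/0.5682 = 1.45156
x = ρ cos φ = 0.76476 × cos(176.87°) = -0.76362
y = ρ sin φ = 0.76476 × sin(176.87°) = 0.04176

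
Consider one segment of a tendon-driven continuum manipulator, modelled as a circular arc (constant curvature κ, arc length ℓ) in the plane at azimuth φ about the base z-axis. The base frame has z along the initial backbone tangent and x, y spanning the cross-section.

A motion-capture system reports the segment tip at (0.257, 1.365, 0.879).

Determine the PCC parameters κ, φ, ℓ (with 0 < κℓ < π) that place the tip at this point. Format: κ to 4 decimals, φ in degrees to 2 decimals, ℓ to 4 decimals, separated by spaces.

1.0281 79.34 1.9580

ρ = √(x²+y²) = √(0.257² + 1.365²) = 1.38898
φ = atan2(y, x) mod 360° = atan2(1.365, 0.257) = 79.3373°
|p|² = ρ² + z² = 1.38898² + 0.879² = 2.70191
κ = 2ρ / |p|² = 2×1.38898 / 2.70191 = 1.02815
θ = 2·atan2(ρ, z) = 2·atan2(1.38898, 0.879) = 2.01316 rad
ℓ = θ/κ = 2.01316/1.02815 = 1.95805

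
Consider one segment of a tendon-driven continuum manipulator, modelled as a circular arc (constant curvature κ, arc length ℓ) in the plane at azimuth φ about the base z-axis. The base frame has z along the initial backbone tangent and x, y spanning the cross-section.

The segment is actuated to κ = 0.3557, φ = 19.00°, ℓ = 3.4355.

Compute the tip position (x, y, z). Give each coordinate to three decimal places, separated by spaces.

1.750 0.602 2.642

θ = κ·ℓ = 0.3557 × 3.4355 = 1.22201 rad
ρ = (1 − cos θ)/κ = (1 − 0.34176)/0.3557 = 1.85055
z = sin θ / κ = 0.93979/0.3557 = 2.64208
x = ρ cos φ = 1.85055 × cos(19.00°) = 1.74973
y = ρ sin φ = 1.85055 × sin(19.00°) = 0.60248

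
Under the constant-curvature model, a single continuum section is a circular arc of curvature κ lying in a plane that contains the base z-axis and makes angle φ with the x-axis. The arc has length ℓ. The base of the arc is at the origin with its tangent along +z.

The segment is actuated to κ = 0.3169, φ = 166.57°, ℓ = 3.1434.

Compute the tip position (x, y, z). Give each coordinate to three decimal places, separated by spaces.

θ = κ·ℓ = 0.3169 × 3.1434 = 0.99614 rad
ρ = (1 − cos θ)/κ = (1 − 0.54354)/0.3169 = 1.44038
z = sin θ / κ = 0.83938/0.3169 = 2.64873
x = ρ cos φ = 1.44038 × cos(166.57°) = -1.40099
y = ρ sin φ = 1.44038 × sin(166.57°) = 0.33454

-1.401 0.335 2.649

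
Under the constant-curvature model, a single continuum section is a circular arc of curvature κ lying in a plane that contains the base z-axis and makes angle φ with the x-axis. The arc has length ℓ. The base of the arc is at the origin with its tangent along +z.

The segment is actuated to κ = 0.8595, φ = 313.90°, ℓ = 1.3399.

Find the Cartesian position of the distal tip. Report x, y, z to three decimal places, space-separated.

0.478 -0.497 1.063

θ = κ·ℓ = 0.8595 × 1.3399 = 1.15164 rad
ρ = (1 − cos θ)/κ = (1 − 0.40699)/0.8595 = 0.68995
z = sin θ / κ = 0.91343/0.8595 = 1.06275
x = ρ cos φ = 0.68995 × cos(313.90°) = 0.47841
y = ρ sin φ = 0.68995 × sin(313.90°) = -0.49715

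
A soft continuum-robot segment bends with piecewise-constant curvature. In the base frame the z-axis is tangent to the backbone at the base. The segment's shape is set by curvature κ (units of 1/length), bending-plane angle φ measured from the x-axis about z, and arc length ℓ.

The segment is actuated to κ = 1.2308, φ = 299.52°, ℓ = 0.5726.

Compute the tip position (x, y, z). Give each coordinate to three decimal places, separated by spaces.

θ = κ·ℓ = 1.2308 × 0.5726 = 0.70476 rad
ρ = (1 − cos θ)/κ = (1 − 0.76177)/1.2308 = 0.19356
z = sin θ / κ = 0.64785/1.2308 = 0.52636
x = ρ cos φ = 0.19356 × cos(299.52°) = 0.09537
y = ρ sin φ = 0.19356 × sin(299.52°) = -0.16843

0.095 -0.168 0.526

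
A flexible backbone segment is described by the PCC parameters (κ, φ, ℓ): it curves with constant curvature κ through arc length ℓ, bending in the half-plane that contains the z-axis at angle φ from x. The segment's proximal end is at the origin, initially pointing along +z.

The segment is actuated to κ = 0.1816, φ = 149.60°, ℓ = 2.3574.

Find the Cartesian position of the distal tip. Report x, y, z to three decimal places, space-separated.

θ = κ·ℓ = 0.1816 × 2.3574 = 0.42810 rad
ρ = (1 − cos θ)/κ = (1 − 0.90975)/0.1816 = 0.49695
z = sin θ / κ = 0.41515/0.1816 = 2.28605
x = ρ cos φ = 0.49695 × cos(149.60°) = -0.42862
y = ρ sin φ = 0.49695 × sin(149.60°) = 0.25147

-0.429 0.251 2.286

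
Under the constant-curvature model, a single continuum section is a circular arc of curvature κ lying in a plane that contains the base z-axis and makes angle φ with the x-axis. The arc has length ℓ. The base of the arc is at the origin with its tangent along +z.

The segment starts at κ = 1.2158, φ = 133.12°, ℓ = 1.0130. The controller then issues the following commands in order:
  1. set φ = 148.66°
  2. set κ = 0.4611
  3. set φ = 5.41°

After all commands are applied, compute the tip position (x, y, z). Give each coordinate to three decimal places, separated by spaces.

initial: κ=1.2158, φ=133.12°, ℓ=1.0130
cmd 1: set φ=148.66° → (κ,φ,ℓ)=(1.2158,148.66°,1.0130) → tip=(-0.4688,0.2855,0.7756)
cmd 2: set κ=0.4611 → (κ,φ,ℓ)=(0.4611,148.66°,1.0130) → tip=(-0.1984,0.1208,0.9766)
cmd 3: set φ=5.41° → (κ,φ,ℓ)=(0.4611,5.41°,1.0130) → tip=(0.2313,0.0219,0.9766)

0.231 0.022 0.977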